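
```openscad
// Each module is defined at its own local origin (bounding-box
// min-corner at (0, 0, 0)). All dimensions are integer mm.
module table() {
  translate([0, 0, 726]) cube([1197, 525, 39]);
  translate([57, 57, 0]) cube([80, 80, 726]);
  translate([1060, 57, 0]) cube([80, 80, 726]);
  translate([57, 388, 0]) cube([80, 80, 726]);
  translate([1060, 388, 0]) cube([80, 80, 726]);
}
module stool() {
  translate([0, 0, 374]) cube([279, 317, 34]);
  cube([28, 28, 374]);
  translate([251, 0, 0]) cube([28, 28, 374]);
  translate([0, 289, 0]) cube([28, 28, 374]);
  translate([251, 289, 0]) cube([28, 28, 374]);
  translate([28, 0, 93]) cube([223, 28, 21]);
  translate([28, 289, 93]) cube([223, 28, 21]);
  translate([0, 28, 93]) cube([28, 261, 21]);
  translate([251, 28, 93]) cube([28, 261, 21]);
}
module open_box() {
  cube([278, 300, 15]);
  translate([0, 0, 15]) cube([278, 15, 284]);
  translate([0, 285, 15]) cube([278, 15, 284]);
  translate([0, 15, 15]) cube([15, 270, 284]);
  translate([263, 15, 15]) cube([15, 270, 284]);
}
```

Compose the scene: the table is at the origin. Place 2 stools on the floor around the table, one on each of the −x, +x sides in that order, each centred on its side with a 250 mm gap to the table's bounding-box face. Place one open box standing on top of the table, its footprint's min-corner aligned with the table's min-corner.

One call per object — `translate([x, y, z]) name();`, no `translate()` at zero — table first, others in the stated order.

table();
translate([-529, 104, 0]) stool();
translate([1447, 104, 0]) stool();
translate([0, 0, 765]) open_box();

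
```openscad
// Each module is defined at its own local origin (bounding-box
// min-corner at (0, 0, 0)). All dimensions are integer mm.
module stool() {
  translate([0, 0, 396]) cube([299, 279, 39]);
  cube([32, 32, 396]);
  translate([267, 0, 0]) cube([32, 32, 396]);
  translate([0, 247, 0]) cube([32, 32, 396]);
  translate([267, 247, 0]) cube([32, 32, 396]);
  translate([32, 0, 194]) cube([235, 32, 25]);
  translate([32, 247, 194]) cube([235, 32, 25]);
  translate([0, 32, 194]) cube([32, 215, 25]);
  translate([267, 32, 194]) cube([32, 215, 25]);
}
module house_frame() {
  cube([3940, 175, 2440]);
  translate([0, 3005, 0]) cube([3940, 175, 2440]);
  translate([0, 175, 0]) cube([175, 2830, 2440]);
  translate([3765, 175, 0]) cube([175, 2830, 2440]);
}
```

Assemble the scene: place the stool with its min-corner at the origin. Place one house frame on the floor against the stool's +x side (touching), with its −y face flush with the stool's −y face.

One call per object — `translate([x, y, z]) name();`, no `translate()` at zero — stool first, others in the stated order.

stool();
translate([299, 0, 0]) house_frame();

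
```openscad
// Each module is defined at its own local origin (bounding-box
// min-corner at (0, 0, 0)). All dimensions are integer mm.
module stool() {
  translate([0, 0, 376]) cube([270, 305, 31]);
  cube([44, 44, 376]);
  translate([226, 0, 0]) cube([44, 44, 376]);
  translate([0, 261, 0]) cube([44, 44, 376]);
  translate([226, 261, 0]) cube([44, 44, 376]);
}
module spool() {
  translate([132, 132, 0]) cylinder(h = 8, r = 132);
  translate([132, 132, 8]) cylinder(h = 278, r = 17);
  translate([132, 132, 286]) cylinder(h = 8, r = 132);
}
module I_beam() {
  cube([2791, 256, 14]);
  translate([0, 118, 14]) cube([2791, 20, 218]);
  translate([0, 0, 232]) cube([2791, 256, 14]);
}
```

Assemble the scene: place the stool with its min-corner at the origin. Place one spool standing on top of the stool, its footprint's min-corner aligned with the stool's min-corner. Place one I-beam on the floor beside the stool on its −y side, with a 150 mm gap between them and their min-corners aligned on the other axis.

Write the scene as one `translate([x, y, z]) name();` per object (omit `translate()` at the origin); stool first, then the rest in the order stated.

stool();
translate([0, 0, 407]) spool();
translate([0, -406, 0]) I_beam();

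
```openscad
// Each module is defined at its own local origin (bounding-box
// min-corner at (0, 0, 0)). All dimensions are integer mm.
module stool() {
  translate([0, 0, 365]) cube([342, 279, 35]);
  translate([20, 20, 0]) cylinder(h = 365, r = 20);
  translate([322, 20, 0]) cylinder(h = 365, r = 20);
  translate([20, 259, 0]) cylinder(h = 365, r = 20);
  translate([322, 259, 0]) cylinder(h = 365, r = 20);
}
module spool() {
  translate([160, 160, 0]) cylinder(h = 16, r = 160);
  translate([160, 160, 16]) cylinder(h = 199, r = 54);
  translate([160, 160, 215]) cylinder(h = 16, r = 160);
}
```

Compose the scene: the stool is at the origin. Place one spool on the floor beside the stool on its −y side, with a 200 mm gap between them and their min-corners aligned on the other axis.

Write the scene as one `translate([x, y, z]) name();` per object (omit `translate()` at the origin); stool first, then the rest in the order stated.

stool();
translate([0, -520, 0]) spool();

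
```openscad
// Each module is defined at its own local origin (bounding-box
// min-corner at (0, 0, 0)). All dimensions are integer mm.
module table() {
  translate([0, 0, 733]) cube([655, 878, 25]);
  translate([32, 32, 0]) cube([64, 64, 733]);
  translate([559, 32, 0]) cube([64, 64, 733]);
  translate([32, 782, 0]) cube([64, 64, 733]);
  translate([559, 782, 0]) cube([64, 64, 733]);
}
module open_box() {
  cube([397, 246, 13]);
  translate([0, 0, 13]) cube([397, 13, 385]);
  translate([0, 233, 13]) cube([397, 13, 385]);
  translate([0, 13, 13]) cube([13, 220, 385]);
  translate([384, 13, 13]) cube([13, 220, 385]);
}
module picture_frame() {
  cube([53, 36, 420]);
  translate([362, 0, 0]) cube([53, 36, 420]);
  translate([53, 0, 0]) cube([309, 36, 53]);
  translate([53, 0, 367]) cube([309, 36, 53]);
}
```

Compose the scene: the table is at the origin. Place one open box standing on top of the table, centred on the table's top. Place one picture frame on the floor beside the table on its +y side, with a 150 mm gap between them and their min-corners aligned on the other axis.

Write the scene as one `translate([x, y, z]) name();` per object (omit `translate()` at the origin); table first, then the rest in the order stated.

table();
translate([129, 316, 758]) open_box();
translate([0, 1028, 0]) picture_frame();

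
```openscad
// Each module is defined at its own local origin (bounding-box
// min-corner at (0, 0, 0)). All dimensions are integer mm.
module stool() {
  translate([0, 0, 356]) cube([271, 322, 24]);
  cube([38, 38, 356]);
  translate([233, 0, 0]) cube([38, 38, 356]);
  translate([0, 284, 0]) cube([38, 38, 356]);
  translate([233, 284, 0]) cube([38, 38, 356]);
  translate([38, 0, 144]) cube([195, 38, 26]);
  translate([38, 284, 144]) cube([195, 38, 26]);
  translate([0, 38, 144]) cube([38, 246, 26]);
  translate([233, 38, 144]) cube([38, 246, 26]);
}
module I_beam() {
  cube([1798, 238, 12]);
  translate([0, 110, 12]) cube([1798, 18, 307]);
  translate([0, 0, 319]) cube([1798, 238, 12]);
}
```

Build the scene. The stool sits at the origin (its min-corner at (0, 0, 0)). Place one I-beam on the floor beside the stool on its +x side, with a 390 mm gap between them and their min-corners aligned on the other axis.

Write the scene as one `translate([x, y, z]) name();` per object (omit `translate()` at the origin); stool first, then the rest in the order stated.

stool();
translate([661, 0, 0]) I_beam();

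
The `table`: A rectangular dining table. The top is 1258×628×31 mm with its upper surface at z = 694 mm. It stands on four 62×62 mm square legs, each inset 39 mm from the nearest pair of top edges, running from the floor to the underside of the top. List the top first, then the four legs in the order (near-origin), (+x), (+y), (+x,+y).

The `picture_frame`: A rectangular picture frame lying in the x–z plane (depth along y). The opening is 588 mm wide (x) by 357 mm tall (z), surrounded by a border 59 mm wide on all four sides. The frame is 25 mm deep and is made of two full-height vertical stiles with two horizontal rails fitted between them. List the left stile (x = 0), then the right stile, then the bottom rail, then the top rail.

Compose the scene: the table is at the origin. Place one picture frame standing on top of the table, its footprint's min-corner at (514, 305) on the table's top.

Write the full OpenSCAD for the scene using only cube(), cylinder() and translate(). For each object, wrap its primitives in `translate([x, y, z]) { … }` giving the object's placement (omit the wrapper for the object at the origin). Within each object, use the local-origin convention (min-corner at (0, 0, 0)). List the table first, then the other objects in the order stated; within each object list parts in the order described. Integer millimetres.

translate([0, 0, 663]) cube([1258, 628, 31]);
translate([39, 39, 0]) cube([62, 62, 663]);
translate([1157, 39, 0]) cube([62, 62, 663]);
translate([39, 527, 0]) cube([62, 62, 663]);
translate([1157, 527, 0]) cube([62, 62, 663]);
translate([514, 305, 694]) {
  cube([59, 25, 475]);
  translate([647, 0, 0]) cube([59, 25, 475]);
  translate([59, 0, 0]) cube([588, 25, 59]);
  translate([59, 0, 416]) cube([588, 25, 59]);
}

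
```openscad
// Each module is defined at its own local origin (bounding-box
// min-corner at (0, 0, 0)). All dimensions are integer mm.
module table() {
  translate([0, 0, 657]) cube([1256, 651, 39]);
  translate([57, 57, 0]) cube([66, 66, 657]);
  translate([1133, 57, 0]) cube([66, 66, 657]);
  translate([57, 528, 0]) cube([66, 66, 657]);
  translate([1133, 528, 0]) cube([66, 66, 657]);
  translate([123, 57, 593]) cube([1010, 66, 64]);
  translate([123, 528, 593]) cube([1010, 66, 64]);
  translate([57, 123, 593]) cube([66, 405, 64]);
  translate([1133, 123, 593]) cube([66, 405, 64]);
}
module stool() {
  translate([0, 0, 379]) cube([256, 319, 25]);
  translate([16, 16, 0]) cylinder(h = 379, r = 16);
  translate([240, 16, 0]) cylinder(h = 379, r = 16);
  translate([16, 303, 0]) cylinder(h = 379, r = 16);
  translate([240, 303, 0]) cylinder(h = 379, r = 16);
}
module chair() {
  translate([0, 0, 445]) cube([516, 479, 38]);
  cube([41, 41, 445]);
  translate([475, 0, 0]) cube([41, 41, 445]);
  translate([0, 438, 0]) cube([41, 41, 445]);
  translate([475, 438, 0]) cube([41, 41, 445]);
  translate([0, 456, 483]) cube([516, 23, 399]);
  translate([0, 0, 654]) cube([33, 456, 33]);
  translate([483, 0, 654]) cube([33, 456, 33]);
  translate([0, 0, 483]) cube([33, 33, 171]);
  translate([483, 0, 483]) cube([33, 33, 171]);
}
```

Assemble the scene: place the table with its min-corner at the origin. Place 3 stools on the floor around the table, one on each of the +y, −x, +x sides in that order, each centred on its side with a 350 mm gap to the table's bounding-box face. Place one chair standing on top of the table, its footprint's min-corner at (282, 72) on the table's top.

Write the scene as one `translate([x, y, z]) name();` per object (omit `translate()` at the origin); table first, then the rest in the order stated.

table();
translate([500, 1001, 0]) stool();
translate([-606, 166, 0]) stool();
translate([1606, 166, 0]) stool();
translate([282, 72, 696]) chair();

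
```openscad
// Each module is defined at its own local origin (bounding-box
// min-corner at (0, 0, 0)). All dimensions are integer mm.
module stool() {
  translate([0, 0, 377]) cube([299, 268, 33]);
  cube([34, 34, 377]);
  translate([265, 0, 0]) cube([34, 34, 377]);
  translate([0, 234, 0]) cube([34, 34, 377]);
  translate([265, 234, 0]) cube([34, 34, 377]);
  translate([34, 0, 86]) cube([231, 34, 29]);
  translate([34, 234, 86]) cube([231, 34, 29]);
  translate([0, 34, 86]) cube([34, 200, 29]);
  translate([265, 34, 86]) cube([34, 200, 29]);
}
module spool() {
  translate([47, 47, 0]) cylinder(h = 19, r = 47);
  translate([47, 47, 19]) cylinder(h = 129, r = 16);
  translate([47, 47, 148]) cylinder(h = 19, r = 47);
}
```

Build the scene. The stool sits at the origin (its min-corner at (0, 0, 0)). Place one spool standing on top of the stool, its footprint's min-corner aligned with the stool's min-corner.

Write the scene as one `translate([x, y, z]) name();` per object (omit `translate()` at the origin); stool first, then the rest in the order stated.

stool();
translate([0, 0, 410]) spool();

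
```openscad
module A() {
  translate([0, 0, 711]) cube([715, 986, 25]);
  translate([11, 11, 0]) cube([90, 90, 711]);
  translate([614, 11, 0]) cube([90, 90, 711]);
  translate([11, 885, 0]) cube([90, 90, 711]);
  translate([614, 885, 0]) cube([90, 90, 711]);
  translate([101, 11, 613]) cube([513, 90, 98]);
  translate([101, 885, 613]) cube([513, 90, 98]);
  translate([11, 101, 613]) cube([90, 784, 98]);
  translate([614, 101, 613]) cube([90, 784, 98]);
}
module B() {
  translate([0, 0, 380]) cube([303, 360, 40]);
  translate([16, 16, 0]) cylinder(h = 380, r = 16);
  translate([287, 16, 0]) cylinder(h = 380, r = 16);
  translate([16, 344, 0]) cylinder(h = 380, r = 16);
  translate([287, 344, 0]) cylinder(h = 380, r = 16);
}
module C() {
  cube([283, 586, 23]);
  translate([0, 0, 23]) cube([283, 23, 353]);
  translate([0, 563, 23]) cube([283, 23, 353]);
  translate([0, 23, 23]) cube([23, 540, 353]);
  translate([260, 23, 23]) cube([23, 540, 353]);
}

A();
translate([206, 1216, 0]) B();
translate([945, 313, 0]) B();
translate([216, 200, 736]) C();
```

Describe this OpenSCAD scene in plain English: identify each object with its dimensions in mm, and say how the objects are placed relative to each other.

A is a rectangular dining table. The top is 715×986×25 mm with its upper surface at z = 736 mm. It stands on four 90×90 mm square legs, each inset 11 mm from the nearest pair of top edges, running from the floor to the underside of the top. Four apron rails, 90 mm thick and 98 mm tall, run between adjacent legs with their top edges flush with the underside of the top and their outer faces flush with the legs' outer faces.

B is a four-legged stool. The seat is a 303×360×40 mm slab whose top surface is at z = 420 mm; four round legs, each 32 mm in diameter, run from the floor (z = 0) to the underside of the seat, each leg's axis is inset half a diameter from the nearest pair of seat edges (so the leg's bounding box is flush with the corner).

C is an open-topped rectangular box: outside dimensions 283×586×376 mm, with a uniform wall and base thickness of 23 mm. The base is a full 283×586 slab on the floor; four walls sit on top of the base. The front and back walls (the −y and +y sides) span the full width; the two side walls fit between them.

Two stools sit around the table at the +y, +x sides. The open box is on top of the table, centred.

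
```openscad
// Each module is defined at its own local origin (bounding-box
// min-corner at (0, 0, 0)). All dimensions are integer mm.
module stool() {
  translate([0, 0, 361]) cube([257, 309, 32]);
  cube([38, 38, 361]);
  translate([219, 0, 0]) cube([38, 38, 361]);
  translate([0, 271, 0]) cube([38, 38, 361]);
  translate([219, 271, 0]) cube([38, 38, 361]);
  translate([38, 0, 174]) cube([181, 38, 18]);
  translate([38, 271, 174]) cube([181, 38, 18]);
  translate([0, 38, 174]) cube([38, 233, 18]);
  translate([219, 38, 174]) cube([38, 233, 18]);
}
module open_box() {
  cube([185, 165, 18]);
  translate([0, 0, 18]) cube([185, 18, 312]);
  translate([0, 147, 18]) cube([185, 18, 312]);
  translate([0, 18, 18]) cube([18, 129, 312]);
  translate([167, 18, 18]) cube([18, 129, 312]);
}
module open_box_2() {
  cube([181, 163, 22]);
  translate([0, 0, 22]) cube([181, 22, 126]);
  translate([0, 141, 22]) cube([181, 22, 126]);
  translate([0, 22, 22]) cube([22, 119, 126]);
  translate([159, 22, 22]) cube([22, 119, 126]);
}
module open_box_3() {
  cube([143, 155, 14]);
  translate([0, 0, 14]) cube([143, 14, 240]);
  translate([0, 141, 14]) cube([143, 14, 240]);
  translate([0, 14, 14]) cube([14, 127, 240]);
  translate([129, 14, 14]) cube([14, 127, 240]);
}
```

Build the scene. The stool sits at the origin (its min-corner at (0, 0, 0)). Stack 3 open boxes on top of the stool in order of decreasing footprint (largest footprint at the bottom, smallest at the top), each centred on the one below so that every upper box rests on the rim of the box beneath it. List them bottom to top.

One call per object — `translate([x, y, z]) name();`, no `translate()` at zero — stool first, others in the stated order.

stool();
translate([36, 72, 393]) open_box();
translate([38, 73, 723]) open_box_2();
translate([57, 77, 871]) open_box_3();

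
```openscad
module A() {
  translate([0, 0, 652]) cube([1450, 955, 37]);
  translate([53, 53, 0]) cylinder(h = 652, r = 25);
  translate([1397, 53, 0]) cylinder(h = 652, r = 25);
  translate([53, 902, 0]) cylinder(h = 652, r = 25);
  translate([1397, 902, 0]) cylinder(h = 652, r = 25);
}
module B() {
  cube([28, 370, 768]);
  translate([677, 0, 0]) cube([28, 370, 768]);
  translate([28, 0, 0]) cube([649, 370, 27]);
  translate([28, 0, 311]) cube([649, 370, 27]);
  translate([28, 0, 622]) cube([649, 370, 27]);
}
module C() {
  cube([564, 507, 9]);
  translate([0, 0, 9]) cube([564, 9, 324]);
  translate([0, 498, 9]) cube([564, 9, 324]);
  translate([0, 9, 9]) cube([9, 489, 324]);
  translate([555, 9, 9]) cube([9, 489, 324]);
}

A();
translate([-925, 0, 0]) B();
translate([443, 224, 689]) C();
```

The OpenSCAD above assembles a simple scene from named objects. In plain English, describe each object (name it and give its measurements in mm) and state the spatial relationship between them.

A is a table: top 1450 mm (x) × 955 mm (y), 37 mm thick, upper face at z = 689 mm, on four round legs of 50 mm diameter, each leg's bounding box inset 28 mm from the nearest pair of top edges, running from z = 0 to the bottom of the top.

B is an open bookshelf. Two side panels, each 28 mm thick, 370 mm deep and 768 mm tall, stand 705 mm apart (outside-to-outside). Between them sit 3 shelves, each 27 mm thick and 370 mm deep, spanning the full gap between the sides. The bottom shelf rests on the floor (its underside at z = 0) and the clear gap between one shelf's top and the next shelf's underside is 284 mm.

C is an open storage box with external size 564×507×333 mm and wall thickness 9 mm (the base is also 9 mm thick). The base covers the whole footprint; the four walls stand on the base, with the y-facing walls full-width and the x-facing walls fitting between their inner faces.

The bookshelf is on the floor beside the table on its −x side. The open box is on top of the table, centred.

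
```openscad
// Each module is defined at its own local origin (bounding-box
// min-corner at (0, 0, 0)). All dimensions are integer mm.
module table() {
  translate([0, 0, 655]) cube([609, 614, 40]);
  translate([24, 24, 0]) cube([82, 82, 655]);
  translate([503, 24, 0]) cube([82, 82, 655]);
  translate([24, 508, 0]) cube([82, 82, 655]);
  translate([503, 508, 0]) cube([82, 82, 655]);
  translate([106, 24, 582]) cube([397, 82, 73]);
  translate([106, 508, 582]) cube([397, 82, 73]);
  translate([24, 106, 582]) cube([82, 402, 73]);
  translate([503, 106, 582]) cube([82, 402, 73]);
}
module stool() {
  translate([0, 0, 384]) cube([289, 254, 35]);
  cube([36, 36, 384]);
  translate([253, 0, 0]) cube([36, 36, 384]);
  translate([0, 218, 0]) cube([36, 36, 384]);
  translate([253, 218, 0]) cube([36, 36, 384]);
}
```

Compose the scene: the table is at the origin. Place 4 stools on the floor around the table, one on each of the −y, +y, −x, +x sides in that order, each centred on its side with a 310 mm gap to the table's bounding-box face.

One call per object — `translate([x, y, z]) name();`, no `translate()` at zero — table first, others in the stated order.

table();
translate([160, -564, 0]) stool();
translate([160, 924, 0]) stool();
translate([-599, 180, 0]) stool();
translate([919, 180, 0]) stool();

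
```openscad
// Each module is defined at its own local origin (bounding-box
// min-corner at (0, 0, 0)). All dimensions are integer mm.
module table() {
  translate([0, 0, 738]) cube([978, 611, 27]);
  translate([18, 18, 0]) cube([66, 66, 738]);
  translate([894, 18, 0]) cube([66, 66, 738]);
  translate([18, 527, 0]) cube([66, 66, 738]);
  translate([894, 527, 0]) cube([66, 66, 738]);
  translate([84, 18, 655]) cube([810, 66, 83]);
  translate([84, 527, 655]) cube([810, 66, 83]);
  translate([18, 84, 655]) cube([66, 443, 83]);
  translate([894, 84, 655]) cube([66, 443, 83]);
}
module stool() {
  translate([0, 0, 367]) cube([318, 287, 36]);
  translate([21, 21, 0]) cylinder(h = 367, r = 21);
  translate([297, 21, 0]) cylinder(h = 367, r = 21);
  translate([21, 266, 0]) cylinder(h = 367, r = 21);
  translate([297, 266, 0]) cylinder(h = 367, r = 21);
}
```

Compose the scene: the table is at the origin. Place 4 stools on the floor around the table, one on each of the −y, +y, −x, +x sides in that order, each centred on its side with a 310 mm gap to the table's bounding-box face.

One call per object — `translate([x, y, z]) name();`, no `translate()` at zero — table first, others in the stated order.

table();
translate([330, -597, 0]) stool();
translate([330, 921, 0]) stool();
translate([-628, 162, 0]) stool();
translate([1288, 162, 0]) stool();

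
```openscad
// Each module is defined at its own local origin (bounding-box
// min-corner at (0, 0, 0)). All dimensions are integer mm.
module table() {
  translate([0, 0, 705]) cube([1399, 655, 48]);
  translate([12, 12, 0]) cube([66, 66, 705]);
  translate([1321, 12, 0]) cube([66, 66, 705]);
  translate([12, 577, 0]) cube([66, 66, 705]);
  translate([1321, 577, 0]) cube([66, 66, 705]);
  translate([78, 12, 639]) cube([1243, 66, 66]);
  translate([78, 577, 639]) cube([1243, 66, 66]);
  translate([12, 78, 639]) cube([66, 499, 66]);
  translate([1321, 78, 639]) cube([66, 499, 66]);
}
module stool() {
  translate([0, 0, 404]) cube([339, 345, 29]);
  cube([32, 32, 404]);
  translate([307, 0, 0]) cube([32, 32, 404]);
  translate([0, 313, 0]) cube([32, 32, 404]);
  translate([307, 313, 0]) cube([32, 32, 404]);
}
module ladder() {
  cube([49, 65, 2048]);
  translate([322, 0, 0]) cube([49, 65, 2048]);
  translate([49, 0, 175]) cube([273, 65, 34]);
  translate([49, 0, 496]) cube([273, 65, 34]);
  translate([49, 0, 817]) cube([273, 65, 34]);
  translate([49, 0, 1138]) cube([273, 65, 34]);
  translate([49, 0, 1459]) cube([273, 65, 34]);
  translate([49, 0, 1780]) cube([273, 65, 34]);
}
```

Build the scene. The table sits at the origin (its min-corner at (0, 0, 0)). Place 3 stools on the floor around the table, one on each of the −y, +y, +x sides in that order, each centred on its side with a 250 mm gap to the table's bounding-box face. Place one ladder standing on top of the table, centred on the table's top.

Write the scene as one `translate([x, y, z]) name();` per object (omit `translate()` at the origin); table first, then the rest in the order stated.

table();
translate([530, -595, 0]) stool();
translate([530, 905, 0]) stool();
translate([1649, 155, 0]) stool();
translate([514, 295, 753]) ladder();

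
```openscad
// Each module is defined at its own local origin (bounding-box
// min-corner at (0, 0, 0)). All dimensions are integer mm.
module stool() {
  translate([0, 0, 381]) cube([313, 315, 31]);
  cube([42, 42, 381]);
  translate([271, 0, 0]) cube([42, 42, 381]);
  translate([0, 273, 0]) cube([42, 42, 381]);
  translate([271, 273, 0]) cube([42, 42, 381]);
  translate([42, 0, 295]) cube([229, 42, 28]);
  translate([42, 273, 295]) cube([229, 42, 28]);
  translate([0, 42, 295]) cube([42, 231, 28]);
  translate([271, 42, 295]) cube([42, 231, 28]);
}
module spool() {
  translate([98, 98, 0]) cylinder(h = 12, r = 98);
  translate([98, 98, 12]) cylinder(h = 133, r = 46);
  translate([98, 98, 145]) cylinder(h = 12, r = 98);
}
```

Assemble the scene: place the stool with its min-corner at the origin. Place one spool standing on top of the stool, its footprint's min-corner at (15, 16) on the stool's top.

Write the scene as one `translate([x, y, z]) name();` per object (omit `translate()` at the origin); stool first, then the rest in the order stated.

stool();
translate([15, 16, 412]) spool();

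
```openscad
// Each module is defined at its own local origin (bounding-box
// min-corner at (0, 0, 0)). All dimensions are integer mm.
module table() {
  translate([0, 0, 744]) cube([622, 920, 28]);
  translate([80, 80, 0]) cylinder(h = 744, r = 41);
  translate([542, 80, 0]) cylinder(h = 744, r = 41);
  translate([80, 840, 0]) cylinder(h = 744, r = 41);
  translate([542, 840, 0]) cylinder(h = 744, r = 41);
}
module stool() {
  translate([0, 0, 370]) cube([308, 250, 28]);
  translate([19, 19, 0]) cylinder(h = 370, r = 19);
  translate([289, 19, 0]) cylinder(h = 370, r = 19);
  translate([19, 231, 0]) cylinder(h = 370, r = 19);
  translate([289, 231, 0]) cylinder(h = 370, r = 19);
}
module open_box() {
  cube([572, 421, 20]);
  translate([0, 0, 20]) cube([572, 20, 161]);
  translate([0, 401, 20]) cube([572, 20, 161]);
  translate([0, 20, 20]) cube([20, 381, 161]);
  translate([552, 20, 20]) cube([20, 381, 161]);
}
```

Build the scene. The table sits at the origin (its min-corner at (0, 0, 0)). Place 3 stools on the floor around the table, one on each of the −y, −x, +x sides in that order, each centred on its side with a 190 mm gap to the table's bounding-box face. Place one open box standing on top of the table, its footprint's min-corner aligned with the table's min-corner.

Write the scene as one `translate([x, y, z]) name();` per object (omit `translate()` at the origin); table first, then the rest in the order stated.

table();
translate([157, -440, 0]) stool();
translate([-498, 335, 0]) stool();
translate([812, 335, 0]) stool();
translate([0, 0, 772]) open_box();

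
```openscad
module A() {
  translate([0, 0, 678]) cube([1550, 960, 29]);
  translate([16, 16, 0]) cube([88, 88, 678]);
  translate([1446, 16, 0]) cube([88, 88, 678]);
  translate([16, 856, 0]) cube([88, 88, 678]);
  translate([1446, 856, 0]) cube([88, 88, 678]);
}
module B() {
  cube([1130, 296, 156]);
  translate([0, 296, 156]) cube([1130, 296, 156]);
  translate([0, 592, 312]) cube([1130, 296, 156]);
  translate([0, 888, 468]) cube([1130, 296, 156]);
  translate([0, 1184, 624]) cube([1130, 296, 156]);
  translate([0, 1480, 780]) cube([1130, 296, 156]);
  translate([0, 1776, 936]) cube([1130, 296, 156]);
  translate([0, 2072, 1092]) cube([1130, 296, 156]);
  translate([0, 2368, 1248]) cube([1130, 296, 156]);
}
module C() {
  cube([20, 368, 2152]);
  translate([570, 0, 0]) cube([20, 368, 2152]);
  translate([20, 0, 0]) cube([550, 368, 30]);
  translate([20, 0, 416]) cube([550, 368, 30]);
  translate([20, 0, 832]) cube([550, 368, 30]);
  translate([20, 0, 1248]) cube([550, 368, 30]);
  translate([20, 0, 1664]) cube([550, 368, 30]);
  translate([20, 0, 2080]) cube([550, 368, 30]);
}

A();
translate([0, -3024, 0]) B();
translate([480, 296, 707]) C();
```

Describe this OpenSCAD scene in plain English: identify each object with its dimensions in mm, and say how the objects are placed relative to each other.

A is a rectangular dining table. The top is 1550×960×29 mm with its upper surface at z = 707 mm. It stands on four 88×88 mm square legs, each inset 16 mm from the nearest pair of top edges, running from the floor to the underside of the top.

B is a straight staircase of 9 solid steps. Each step is 1130 mm wide (x), 296 mm deep (y, the going) and 156 mm tall (the rise). The first step rests on the floor; each subsequent step sits one going further in +y and one rise higher in +z, directly behind and above the previous step with no overlap.

C is an open bookshelf. Two side panels, each 20 mm thick, 368 mm deep and 2152 mm tall, stand 590 mm apart (outside-to-outside). Between them sit 6 shelves, each 30 mm thick and 368 mm deep, spanning the full gap between the sides. The bottom shelf rests on the floor (its underside at z = 0) and the clear gap between one shelf's top and the next shelf's underside is 386 mm.

The staircase is on the floor beside the table on its −y side. The bookshelf is on top of the table, centred.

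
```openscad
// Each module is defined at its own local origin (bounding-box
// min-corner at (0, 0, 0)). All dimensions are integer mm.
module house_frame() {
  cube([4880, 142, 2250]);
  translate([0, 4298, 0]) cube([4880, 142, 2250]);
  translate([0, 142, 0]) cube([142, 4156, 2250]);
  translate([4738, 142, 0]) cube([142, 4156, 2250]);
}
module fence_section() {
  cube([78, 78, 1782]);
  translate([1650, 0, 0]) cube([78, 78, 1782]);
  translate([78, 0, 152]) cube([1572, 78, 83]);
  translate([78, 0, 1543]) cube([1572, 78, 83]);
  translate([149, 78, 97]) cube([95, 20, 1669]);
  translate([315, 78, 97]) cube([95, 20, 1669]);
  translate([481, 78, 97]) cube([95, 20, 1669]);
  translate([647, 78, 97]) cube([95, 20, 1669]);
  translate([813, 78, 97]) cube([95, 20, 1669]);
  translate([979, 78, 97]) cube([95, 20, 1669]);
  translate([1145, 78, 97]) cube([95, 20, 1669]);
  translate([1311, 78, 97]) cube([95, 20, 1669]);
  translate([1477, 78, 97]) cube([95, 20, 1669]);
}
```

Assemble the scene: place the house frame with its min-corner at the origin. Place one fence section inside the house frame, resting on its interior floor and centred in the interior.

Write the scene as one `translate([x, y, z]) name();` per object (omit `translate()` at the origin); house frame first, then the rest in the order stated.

house_frame();
translate([1576, 2171, 0]) fence_section();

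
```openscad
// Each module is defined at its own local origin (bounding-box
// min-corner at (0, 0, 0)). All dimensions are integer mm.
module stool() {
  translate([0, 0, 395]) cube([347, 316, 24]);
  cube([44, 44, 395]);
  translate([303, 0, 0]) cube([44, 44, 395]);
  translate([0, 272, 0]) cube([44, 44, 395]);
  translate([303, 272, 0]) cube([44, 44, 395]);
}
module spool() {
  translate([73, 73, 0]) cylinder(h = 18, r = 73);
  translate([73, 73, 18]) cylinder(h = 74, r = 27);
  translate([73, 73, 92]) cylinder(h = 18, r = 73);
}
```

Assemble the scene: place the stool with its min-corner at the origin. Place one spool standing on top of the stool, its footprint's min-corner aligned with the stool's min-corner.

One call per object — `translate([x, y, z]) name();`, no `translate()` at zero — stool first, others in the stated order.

stool();
translate([0, 0, 419]) spool();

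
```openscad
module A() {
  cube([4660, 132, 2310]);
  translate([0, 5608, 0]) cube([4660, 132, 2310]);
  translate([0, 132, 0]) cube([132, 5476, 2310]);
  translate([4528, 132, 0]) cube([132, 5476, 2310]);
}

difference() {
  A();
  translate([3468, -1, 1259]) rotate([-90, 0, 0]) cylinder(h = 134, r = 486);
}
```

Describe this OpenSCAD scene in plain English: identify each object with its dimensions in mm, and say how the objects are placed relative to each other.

A is the wall frame of a small rectangular building: four walls, each 2310 mm tall and 132 mm thick, enclosing a footprint 4660 mm (x) by 5740 mm (y) outside-to-outside, with no floor or roof. The front and back walls (the −y and +y sides) span the full width; the two side walls fit between them.

The house frame has a circular hole of radius 486 mm through its front wall, centred at (x = 3468, z = 1259).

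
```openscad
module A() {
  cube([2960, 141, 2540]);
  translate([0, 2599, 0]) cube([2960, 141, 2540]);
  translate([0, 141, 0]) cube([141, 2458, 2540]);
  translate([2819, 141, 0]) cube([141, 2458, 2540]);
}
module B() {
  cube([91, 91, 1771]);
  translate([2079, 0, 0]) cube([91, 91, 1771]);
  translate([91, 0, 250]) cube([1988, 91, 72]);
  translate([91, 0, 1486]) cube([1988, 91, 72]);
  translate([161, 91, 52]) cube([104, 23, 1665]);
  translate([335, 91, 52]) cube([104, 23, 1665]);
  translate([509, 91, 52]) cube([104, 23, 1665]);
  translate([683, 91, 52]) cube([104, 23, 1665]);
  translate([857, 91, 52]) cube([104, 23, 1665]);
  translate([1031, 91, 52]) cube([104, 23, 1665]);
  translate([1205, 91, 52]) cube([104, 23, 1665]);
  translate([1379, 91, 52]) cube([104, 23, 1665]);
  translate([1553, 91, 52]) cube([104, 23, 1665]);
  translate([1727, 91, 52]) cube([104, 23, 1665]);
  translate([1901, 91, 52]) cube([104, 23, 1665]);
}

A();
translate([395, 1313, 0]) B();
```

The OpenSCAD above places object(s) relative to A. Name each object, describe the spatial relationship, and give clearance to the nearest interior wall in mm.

A is a house frame. B is a fence section. The fence section sits inside the house frame, centred. The clearance to the nearest interior wall is 254 mm.

Clearances: x = 254, y = 1172; minimum 254 mm.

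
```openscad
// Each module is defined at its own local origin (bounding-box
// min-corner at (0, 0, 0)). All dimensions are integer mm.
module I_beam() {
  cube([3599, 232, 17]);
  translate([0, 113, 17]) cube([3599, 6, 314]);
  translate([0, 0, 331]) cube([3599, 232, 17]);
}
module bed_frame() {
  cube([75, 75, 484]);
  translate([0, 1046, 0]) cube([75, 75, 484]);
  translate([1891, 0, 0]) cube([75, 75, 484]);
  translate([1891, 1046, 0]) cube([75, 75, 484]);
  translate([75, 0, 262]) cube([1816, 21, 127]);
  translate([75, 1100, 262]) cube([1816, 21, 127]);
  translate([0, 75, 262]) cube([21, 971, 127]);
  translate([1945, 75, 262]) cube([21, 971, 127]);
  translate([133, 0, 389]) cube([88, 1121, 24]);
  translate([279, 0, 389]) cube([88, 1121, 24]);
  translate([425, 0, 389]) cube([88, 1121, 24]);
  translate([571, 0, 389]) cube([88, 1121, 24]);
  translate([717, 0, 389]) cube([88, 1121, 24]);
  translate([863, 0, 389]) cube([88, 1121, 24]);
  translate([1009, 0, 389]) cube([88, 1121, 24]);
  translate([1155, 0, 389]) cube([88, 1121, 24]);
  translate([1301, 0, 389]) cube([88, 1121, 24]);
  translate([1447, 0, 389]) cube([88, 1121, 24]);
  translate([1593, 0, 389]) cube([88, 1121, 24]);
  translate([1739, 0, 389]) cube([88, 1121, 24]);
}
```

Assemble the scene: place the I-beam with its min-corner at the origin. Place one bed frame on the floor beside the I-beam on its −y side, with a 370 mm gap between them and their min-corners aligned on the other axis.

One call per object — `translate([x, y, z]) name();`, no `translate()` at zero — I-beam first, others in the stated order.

I_beam();
translate([0, -1491, 0]) bed_frame();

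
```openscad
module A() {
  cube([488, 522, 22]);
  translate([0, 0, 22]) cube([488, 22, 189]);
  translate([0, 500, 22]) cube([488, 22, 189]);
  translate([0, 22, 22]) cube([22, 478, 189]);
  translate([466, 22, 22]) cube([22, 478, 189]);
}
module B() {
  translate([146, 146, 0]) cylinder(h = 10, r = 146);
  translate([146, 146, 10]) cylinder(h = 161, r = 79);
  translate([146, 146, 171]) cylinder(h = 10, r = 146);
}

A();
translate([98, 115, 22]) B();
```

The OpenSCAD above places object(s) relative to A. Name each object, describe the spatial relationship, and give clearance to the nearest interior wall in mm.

Clearances: x = 76, y = 93; minimum 76 mm.

A is an open box. B is a spool. The spool sits inside the open box, centred. The clearance to the nearest interior wall is 76 mm.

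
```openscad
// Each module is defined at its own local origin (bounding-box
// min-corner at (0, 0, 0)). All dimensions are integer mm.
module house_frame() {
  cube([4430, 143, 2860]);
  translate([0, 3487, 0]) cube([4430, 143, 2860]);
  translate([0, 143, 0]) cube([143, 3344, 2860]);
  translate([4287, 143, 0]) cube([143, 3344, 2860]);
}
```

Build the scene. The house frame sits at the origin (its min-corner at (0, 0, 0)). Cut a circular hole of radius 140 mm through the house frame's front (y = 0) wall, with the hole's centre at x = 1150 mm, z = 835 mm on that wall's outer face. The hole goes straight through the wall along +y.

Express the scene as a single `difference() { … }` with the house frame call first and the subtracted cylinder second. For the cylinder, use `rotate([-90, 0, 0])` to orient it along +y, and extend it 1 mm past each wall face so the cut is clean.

difference() {
  house_frame();
  translate([1150, -1, 835]) rotate([-90, 0, 0]) cylinder(h = 145, r = 140);
}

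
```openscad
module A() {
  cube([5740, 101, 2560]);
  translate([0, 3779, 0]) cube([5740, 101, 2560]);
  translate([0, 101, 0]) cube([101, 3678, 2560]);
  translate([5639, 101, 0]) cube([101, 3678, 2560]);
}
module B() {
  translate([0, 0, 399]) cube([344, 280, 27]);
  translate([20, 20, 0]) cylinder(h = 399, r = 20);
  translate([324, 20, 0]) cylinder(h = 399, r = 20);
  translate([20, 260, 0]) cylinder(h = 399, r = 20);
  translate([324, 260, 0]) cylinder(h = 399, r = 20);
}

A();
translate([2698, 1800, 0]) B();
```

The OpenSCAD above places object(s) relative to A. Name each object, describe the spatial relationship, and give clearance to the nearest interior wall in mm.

Clearances: x = 2597, y = 1699; minimum 1699 mm.

A is a house frame. B is a stool. The stool sits inside the house frame, centred. The clearance to the nearest interior wall is 1699 mm.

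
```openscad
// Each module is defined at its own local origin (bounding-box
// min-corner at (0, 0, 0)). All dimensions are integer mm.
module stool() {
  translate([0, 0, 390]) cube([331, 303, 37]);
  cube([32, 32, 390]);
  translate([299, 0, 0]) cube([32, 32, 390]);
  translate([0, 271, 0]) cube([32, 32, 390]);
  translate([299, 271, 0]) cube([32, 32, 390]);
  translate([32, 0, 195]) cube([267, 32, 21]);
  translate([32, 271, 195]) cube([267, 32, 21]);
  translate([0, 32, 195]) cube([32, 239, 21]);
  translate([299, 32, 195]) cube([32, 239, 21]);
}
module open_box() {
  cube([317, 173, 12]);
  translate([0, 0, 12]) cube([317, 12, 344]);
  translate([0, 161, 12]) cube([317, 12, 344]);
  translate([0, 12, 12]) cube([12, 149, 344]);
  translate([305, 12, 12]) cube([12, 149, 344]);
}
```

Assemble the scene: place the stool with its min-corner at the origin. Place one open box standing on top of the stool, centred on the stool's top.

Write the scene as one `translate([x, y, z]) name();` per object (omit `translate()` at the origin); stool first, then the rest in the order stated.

stool();
translate([7, 65, 427]) open_box();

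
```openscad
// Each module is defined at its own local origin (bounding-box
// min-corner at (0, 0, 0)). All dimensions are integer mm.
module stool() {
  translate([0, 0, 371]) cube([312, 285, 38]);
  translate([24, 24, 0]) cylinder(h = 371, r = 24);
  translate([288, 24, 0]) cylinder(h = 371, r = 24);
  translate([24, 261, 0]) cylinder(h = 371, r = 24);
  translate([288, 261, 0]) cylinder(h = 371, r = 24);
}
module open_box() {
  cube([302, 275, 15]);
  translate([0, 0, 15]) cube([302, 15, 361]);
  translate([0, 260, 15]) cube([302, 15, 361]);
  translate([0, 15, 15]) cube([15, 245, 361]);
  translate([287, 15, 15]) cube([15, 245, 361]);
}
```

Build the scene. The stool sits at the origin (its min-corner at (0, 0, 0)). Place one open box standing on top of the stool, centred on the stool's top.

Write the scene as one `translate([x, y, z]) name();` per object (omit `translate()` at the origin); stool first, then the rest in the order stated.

stool();
translate([5, 5, 409]) open_box();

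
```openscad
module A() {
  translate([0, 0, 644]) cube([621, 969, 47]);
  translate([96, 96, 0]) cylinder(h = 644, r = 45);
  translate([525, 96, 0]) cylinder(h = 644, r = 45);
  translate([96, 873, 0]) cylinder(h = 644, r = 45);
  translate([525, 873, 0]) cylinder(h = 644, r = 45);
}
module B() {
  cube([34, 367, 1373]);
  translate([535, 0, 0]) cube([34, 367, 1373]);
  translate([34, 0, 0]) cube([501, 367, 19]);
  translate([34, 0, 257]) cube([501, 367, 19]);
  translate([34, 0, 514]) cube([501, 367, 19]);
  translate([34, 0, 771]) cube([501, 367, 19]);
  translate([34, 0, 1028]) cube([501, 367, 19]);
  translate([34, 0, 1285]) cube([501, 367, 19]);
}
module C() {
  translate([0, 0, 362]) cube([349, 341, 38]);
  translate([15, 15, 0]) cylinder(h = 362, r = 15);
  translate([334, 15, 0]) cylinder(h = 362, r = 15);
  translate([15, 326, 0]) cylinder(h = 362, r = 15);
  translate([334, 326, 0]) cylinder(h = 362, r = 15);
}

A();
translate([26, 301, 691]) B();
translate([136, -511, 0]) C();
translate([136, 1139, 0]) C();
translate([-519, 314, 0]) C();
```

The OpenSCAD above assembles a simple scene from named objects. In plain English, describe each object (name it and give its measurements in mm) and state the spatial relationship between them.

A is a table: top 621 mm (x) × 969 mm (y), 47 mm thick, upper face at z = 691 mm, on four round legs of 90 mm diameter, each leg's bounding box inset 51 mm from the nearest pair of top edges, running from z = 0 to the bottom of the top.

B is an open bookshelf. Two side panels, each 34 mm thick, 367 mm deep and 1373 mm tall, stand 569 mm apart (outside-to-outside). Between them sit 6 shelves, each 19 mm thick and 367 mm deep, spanning the full gap between the sides. The bottom shelf rests on the floor (its underside at z = 0) and the clear gap between one shelf's top and the next shelf's underside is 238 mm.

C is a simple wooden stool: a rectangular seat 349 mm (x) by 341 mm (y), 38 mm thick, top face at z = 400 mm, on four round legs, each 30 mm in diameter. The legs rest on z = 0, each leg's axis is inset half a diameter from the nearest pair of seat edges (so the leg's bounding box is flush with the corner).

The bookshelf is on top of the table, centred. Three stools sit around the table at the −y, +y, −x sides.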